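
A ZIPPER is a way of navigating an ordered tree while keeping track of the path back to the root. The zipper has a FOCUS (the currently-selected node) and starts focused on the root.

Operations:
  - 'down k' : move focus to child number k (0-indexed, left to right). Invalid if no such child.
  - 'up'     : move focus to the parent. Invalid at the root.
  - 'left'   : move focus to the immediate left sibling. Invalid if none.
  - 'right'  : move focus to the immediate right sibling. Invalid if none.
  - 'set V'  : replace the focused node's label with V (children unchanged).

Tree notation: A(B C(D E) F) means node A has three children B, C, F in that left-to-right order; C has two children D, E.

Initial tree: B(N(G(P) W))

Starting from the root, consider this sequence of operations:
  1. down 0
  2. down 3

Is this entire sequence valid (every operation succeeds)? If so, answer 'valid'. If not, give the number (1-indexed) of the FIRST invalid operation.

Answer: 2

Derivation:
Step 1 (down 0): focus=N path=0 depth=1 children=['G', 'W'] left=[] right=[] parent=B
Step 2 (down 3): INVALID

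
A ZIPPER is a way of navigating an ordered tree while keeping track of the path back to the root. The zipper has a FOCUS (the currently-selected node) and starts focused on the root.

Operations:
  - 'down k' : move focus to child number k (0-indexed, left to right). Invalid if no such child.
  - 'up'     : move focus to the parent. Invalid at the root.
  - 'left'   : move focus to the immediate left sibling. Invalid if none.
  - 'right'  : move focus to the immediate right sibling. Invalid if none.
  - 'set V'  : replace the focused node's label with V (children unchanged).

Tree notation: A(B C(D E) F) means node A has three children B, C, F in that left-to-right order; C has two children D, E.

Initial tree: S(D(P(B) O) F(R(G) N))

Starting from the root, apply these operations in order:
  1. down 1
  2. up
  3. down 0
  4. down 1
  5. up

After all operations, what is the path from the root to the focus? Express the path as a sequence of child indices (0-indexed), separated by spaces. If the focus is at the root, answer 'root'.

Step 1 (down 1): focus=F path=1 depth=1 children=['R', 'N'] left=['D'] right=[] parent=S
Step 2 (up): focus=S path=root depth=0 children=['D', 'F'] (at root)
Step 3 (down 0): focus=D path=0 depth=1 children=['P', 'O'] left=[] right=['F'] parent=S
Step 4 (down 1): focus=O path=0/1 depth=2 children=[] left=['P'] right=[] parent=D
Step 5 (up): focus=D path=0 depth=1 children=['P', 'O'] left=[] right=['F'] parent=S

Answer: 0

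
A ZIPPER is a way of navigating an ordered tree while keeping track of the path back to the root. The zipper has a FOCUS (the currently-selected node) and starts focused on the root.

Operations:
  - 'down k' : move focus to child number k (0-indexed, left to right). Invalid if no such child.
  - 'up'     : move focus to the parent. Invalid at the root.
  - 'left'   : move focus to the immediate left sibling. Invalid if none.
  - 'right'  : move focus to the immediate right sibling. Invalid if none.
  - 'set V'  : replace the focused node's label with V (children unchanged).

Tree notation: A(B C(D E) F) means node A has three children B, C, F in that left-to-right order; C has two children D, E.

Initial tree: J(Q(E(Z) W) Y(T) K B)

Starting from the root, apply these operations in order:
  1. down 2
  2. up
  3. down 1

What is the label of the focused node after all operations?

Step 1 (down 2): focus=K path=2 depth=1 children=[] left=['Q', 'Y'] right=['B'] parent=J
Step 2 (up): focus=J path=root depth=0 children=['Q', 'Y', 'K', 'B'] (at root)
Step 3 (down 1): focus=Y path=1 depth=1 children=['T'] left=['Q'] right=['K', 'B'] parent=J

Answer: Y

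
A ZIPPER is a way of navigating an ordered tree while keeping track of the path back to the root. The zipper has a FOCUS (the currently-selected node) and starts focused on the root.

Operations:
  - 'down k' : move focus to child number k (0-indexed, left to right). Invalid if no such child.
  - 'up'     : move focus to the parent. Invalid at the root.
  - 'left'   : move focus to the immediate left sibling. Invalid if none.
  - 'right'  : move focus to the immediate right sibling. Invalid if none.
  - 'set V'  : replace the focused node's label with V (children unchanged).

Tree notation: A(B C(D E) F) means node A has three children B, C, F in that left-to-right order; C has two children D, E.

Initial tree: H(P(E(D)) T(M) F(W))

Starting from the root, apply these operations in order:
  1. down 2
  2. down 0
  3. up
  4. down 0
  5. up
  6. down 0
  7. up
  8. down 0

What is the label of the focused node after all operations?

Step 1 (down 2): focus=F path=2 depth=1 children=['W'] left=['P', 'T'] right=[] parent=H
Step 2 (down 0): focus=W path=2/0 depth=2 children=[] left=[] right=[] parent=F
Step 3 (up): focus=F path=2 depth=1 children=['W'] left=['P', 'T'] right=[] parent=H
Step 4 (down 0): focus=W path=2/0 depth=2 children=[] left=[] right=[] parent=F
Step 5 (up): focus=F path=2 depth=1 children=['W'] left=['P', 'T'] right=[] parent=H
Step 6 (down 0): focus=W path=2/0 depth=2 children=[] left=[] right=[] parent=F
Step 7 (up): focus=F path=2 depth=1 children=['W'] left=['P', 'T'] right=[] parent=H
Step 8 (down 0): focus=W path=2/0 depth=2 children=[] left=[] right=[] parent=F

Answer: W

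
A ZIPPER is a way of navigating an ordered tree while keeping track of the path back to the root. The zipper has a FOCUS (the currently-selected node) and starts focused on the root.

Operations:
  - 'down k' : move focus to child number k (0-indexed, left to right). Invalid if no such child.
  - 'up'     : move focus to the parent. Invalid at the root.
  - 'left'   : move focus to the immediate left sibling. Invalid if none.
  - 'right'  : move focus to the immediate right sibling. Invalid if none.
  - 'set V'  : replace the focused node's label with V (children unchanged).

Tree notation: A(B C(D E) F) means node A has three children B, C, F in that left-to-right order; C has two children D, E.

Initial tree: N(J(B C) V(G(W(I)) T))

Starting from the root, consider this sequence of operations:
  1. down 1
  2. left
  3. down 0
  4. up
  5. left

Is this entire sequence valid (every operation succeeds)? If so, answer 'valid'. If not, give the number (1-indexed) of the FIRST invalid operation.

Answer: 5

Derivation:
Step 1 (down 1): focus=V path=1 depth=1 children=['G', 'T'] left=['J'] right=[] parent=N
Step 2 (left): focus=J path=0 depth=1 children=['B', 'C'] left=[] right=['V'] parent=N
Step 3 (down 0): focus=B path=0/0 depth=2 children=[] left=[] right=['C'] parent=J
Step 4 (up): focus=J path=0 depth=1 children=['B', 'C'] left=[] right=['V'] parent=N
Step 5 (left): INVALID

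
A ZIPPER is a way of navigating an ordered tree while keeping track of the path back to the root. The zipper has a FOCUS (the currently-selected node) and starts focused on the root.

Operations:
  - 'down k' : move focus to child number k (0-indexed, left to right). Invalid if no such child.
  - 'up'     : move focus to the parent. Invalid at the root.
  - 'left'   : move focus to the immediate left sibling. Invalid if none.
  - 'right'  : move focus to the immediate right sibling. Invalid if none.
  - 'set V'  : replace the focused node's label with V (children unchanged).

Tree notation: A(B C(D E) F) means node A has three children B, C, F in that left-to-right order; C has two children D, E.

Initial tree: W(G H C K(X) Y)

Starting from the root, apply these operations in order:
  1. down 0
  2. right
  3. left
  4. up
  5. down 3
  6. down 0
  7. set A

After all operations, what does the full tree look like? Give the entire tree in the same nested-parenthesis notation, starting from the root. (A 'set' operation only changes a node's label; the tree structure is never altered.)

Step 1 (down 0): focus=G path=0 depth=1 children=[] left=[] right=['H', 'C', 'K', 'Y'] parent=W
Step 2 (right): focus=H path=1 depth=1 children=[] left=['G'] right=['C', 'K', 'Y'] parent=W
Step 3 (left): focus=G path=0 depth=1 children=[] left=[] right=['H', 'C', 'K', 'Y'] parent=W
Step 4 (up): focus=W path=root depth=0 children=['G', 'H', 'C', 'K', 'Y'] (at root)
Step 5 (down 3): focus=K path=3 depth=1 children=['X'] left=['G', 'H', 'C'] right=['Y'] parent=W
Step 6 (down 0): focus=X path=3/0 depth=2 children=[] left=[] right=[] parent=K
Step 7 (set A): focus=A path=3/0 depth=2 children=[] left=[] right=[] parent=K

Answer: W(G H C K(A) Y)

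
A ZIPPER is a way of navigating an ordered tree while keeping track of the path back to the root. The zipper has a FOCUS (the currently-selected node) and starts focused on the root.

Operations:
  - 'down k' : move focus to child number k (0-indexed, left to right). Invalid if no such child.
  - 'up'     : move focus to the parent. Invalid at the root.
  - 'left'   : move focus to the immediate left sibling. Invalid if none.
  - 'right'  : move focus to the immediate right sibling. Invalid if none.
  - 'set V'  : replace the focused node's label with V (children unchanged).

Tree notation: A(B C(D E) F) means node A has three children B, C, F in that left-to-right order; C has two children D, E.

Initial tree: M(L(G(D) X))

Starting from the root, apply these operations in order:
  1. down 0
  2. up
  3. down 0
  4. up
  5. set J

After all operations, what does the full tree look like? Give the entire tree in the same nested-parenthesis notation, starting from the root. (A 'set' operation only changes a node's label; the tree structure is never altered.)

Answer: J(L(G(D) X))

Derivation:
Step 1 (down 0): focus=L path=0 depth=1 children=['G', 'X'] left=[] right=[] parent=M
Step 2 (up): focus=M path=root depth=0 children=['L'] (at root)
Step 3 (down 0): focus=L path=0 depth=1 children=['G', 'X'] left=[] right=[] parent=M
Step 4 (up): focus=M path=root depth=0 children=['L'] (at root)
Step 5 (set J): focus=J path=root depth=0 children=['L'] (at root)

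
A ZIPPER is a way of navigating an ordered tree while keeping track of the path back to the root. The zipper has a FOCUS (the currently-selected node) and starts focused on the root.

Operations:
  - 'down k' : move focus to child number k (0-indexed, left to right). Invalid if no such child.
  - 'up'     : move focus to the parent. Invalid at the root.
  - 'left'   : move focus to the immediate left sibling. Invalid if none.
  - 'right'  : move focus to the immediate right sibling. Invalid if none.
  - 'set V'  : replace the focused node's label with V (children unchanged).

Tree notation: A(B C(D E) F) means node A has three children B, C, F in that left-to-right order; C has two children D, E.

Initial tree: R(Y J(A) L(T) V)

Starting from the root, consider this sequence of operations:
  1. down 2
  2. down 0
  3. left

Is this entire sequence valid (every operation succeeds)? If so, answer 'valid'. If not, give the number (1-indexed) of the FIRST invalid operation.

Step 1 (down 2): focus=L path=2 depth=1 children=['T'] left=['Y', 'J'] right=['V'] parent=R
Step 2 (down 0): focus=T path=2/0 depth=2 children=[] left=[] right=[] parent=L
Step 3 (left): INVALID

Answer: 3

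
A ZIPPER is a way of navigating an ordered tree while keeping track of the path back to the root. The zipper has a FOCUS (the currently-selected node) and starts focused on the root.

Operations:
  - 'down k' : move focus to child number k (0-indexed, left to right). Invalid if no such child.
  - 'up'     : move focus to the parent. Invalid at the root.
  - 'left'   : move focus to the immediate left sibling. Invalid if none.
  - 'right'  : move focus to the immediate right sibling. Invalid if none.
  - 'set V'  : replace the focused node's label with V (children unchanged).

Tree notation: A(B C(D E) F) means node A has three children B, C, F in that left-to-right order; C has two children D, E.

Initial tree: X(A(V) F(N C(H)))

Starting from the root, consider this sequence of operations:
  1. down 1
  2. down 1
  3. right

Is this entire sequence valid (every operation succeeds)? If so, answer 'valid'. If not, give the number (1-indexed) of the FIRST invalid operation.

Answer: 3

Derivation:
Step 1 (down 1): focus=F path=1 depth=1 children=['N', 'C'] left=['A'] right=[] parent=X
Step 2 (down 1): focus=C path=1/1 depth=2 children=['H'] left=['N'] right=[] parent=F
Step 3 (right): INVALID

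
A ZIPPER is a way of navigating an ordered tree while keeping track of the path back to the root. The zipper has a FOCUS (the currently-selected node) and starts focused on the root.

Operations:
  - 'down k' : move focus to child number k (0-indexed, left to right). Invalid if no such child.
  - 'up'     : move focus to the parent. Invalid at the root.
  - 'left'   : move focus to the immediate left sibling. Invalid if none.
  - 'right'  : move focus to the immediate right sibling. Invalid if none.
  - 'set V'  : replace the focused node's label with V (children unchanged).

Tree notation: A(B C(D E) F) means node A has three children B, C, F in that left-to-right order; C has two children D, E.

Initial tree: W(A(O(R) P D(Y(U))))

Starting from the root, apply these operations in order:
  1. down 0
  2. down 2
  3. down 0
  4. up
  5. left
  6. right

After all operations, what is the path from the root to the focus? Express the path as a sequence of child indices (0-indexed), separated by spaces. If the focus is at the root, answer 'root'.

Answer: 0 2

Derivation:
Step 1 (down 0): focus=A path=0 depth=1 children=['O', 'P', 'D'] left=[] right=[] parent=W
Step 2 (down 2): focus=D path=0/2 depth=2 children=['Y'] left=['O', 'P'] right=[] parent=A
Step 3 (down 0): focus=Y path=0/2/0 depth=3 children=['U'] left=[] right=[] parent=D
Step 4 (up): focus=D path=0/2 depth=2 children=['Y'] left=['O', 'P'] right=[] parent=A
Step 5 (left): focus=P path=0/1 depth=2 children=[] left=['O'] right=['D'] parent=A
Step 6 (right): focus=D path=0/2 depth=2 children=['Y'] left=['O', 'P'] right=[] parent=A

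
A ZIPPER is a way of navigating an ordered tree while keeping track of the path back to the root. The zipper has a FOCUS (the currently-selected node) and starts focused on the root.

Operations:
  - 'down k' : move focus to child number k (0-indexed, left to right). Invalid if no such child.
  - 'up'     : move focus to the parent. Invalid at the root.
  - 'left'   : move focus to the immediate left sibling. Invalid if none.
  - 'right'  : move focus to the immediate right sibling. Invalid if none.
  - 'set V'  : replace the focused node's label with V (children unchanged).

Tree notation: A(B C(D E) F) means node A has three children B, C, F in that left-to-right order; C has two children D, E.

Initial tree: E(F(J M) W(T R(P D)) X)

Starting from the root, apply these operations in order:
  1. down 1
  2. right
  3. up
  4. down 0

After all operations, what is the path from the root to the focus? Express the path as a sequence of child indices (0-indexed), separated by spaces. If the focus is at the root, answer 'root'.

Answer: 0

Derivation:
Step 1 (down 1): focus=W path=1 depth=1 children=['T', 'R'] left=['F'] right=['X'] parent=E
Step 2 (right): focus=X path=2 depth=1 children=[] left=['F', 'W'] right=[] parent=E
Step 3 (up): focus=E path=root depth=0 children=['F', 'W', 'X'] (at root)
Step 4 (down 0): focus=F path=0 depth=1 children=['J', 'M'] left=[] right=['W', 'X'] parent=E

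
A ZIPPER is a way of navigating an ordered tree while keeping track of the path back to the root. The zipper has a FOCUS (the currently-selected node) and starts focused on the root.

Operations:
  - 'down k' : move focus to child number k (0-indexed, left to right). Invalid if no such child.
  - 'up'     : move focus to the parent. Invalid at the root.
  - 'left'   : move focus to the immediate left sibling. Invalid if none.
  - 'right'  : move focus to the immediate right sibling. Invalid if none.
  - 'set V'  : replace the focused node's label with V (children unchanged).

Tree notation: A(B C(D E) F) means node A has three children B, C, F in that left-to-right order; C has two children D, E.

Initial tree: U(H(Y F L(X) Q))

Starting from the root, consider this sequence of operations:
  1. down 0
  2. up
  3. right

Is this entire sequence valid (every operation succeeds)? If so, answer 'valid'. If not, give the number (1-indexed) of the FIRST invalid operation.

Step 1 (down 0): focus=H path=0 depth=1 children=['Y', 'F', 'L', 'Q'] left=[] right=[] parent=U
Step 2 (up): focus=U path=root depth=0 children=['H'] (at root)
Step 3 (right): INVALID

Answer: 3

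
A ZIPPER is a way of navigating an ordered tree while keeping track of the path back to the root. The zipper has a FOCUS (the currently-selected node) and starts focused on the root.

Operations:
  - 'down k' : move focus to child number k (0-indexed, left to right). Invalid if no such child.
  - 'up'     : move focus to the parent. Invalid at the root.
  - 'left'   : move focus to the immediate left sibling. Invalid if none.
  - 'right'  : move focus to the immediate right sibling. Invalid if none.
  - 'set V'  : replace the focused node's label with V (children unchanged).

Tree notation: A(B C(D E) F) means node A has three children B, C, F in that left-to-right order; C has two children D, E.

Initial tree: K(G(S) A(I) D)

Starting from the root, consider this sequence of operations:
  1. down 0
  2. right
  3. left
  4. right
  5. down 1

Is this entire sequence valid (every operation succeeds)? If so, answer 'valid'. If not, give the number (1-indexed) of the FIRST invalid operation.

Answer: 5

Derivation:
Step 1 (down 0): focus=G path=0 depth=1 children=['S'] left=[] right=['A', 'D'] parent=K
Step 2 (right): focus=A path=1 depth=1 children=['I'] left=['G'] right=['D'] parent=K
Step 3 (left): focus=G path=0 depth=1 children=['S'] left=[] right=['A', 'D'] parent=K
Step 4 (right): focus=A path=1 depth=1 children=['I'] left=['G'] right=['D'] parent=K
Step 5 (down 1): INVALID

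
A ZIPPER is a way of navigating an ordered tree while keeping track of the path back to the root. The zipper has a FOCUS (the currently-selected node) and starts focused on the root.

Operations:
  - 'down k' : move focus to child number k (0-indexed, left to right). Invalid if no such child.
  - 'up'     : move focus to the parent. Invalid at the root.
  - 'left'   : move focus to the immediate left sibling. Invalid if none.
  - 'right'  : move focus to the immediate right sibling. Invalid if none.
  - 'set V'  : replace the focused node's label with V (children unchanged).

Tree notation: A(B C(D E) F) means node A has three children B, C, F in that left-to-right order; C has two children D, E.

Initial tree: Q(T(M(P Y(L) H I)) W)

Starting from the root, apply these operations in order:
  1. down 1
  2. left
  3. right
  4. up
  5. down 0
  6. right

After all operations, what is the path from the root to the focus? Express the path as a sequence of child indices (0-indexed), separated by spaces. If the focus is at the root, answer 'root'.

Step 1 (down 1): focus=W path=1 depth=1 children=[] left=['T'] right=[] parent=Q
Step 2 (left): focus=T path=0 depth=1 children=['M'] left=[] right=['W'] parent=Q
Step 3 (right): focus=W path=1 depth=1 children=[] left=['T'] right=[] parent=Q
Step 4 (up): focus=Q path=root depth=0 children=['T', 'W'] (at root)
Step 5 (down 0): focus=T path=0 depth=1 children=['M'] left=[] right=['W'] parent=Q
Step 6 (right): focus=W path=1 depth=1 children=[] left=['T'] right=[] parent=Q

Answer: 1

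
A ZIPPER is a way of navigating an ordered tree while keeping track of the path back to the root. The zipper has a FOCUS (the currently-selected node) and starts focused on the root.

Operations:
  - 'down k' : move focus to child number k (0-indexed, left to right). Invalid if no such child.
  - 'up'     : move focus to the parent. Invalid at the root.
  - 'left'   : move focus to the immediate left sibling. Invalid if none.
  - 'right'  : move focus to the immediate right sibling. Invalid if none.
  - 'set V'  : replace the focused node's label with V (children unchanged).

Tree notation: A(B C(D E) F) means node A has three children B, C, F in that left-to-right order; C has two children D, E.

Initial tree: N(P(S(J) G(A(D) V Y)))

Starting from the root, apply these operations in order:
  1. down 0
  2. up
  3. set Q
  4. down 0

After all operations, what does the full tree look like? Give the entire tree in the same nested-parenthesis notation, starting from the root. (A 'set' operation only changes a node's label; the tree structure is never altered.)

Answer: Q(P(S(J) G(A(D) V Y)))

Derivation:
Step 1 (down 0): focus=P path=0 depth=1 children=['S', 'G'] left=[] right=[] parent=N
Step 2 (up): focus=N path=root depth=0 children=['P'] (at root)
Step 3 (set Q): focus=Q path=root depth=0 children=['P'] (at root)
Step 4 (down 0): focus=P path=0 depth=1 children=['S', 'G'] left=[] right=[] parent=Q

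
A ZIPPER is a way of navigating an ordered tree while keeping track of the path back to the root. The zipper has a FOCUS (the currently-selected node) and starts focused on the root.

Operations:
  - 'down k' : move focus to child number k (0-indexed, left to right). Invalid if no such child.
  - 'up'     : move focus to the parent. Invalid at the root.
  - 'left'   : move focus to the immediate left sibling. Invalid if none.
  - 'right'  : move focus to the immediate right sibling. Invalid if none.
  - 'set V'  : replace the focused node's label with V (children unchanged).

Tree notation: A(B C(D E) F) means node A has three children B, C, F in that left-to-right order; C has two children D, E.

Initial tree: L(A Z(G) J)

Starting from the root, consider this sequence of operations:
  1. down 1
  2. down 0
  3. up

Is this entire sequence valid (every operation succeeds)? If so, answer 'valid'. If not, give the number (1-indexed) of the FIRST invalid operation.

Step 1 (down 1): focus=Z path=1 depth=1 children=['G'] left=['A'] right=['J'] parent=L
Step 2 (down 0): focus=G path=1/0 depth=2 children=[] left=[] right=[] parent=Z
Step 3 (up): focus=Z path=1 depth=1 children=['G'] left=['A'] right=['J'] parent=L

Answer: valid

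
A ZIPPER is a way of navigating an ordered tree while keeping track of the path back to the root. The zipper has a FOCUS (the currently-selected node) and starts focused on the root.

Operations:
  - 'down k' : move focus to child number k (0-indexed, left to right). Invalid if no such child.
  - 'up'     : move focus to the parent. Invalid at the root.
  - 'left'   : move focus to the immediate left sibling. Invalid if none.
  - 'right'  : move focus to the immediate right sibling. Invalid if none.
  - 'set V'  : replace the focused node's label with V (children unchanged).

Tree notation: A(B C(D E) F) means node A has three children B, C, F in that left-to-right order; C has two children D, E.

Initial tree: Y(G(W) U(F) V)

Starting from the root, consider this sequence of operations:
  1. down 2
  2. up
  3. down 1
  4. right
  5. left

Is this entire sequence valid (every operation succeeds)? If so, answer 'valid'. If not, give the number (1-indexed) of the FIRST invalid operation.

Answer: valid

Derivation:
Step 1 (down 2): focus=V path=2 depth=1 children=[] left=['G', 'U'] right=[] parent=Y
Step 2 (up): focus=Y path=root depth=0 children=['G', 'U', 'V'] (at root)
Step 3 (down 1): focus=U path=1 depth=1 children=['F'] left=['G'] right=['V'] parent=Y
Step 4 (right): focus=V path=2 depth=1 children=[] left=['G', 'U'] right=[] parent=Y
Step 5 (left): focus=U path=1 depth=1 children=['F'] left=['G'] right=['V'] parent=Y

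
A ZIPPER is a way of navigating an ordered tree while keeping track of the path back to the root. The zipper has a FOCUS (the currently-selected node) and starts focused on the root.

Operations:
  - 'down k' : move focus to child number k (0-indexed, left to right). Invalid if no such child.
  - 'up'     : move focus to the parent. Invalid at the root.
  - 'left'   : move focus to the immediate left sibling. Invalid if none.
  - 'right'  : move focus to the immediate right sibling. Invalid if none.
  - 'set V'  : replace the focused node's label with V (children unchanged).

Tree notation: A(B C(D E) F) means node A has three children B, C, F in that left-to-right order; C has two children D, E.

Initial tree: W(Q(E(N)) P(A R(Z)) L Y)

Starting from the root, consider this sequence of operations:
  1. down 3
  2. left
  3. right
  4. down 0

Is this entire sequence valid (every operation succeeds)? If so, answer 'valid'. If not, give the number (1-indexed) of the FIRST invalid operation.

Answer: 4

Derivation:
Step 1 (down 3): focus=Y path=3 depth=1 children=[] left=['Q', 'P', 'L'] right=[] parent=W
Step 2 (left): focus=L path=2 depth=1 children=[] left=['Q', 'P'] right=['Y'] parent=W
Step 3 (right): focus=Y path=3 depth=1 children=[] left=['Q', 'P', 'L'] right=[] parent=W
Step 4 (down 0): INVALID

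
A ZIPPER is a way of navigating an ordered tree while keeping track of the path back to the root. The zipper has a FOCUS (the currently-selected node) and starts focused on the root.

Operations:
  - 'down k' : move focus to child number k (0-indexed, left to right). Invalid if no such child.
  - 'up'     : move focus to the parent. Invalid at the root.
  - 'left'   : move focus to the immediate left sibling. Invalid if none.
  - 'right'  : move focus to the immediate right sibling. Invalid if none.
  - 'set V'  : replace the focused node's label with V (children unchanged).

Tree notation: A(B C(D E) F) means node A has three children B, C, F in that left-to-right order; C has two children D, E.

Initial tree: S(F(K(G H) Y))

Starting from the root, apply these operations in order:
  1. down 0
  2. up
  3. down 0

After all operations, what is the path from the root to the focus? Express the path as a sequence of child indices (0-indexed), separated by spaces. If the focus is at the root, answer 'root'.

Answer: 0

Derivation:
Step 1 (down 0): focus=F path=0 depth=1 children=['K', 'Y'] left=[] right=[] parent=S
Step 2 (up): focus=S path=root depth=0 children=['F'] (at root)
Step 3 (down 0): focus=F path=0 depth=1 children=['K', 'Y'] left=[] right=[] parent=S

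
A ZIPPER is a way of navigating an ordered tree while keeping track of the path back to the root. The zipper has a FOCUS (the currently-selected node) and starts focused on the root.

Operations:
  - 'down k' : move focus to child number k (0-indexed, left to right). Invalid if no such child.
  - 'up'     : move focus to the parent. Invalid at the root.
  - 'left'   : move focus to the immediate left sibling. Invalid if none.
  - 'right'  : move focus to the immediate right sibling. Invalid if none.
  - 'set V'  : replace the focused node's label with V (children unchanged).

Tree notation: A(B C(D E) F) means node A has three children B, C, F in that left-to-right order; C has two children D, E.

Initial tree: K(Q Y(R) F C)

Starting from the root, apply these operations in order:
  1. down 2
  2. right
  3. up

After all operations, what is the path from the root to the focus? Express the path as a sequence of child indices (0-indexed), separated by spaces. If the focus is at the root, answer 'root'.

Answer: root

Derivation:
Step 1 (down 2): focus=F path=2 depth=1 children=[] left=['Q', 'Y'] right=['C'] parent=K
Step 2 (right): focus=C path=3 depth=1 children=[] left=['Q', 'Y', 'F'] right=[] parent=K
Step 3 (up): focus=K path=root depth=0 children=['Q', 'Y', 'F', 'C'] (at root)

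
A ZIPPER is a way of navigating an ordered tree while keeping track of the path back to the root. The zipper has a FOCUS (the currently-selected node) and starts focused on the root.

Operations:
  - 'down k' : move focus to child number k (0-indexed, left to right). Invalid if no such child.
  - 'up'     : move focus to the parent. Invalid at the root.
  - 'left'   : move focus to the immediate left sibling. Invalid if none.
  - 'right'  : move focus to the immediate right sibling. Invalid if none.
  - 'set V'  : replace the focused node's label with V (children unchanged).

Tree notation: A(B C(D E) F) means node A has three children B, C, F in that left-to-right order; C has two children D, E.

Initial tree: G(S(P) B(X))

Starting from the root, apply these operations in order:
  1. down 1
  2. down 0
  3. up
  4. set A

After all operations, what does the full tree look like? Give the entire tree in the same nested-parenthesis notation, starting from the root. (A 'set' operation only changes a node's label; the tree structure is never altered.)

Step 1 (down 1): focus=B path=1 depth=1 children=['X'] left=['S'] right=[] parent=G
Step 2 (down 0): focus=X path=1/0 depth=2 children=[] left=[] right=[] parent=B
Step 3 (up): focus=B path=1 depth=1 children=['X'] left=['S'] right=[] parent=G
Step 4 (set A): focus=A path=1 depth=1 children=['X'] left=['S'] right=[] parent=G

Answer: G(S(P) A(X))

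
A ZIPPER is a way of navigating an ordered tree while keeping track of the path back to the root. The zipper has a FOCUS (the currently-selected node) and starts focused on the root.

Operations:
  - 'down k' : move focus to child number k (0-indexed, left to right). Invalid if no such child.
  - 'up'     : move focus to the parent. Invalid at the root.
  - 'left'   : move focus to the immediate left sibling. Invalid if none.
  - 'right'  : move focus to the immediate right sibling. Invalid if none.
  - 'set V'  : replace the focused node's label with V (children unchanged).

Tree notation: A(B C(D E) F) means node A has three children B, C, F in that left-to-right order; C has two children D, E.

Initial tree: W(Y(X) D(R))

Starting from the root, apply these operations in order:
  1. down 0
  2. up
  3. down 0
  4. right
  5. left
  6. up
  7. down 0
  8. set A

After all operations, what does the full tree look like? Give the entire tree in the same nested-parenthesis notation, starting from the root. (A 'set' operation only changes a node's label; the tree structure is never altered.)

Answer: W(A(X) D(R))

Derivation:
Step 1 (down 0): focus=Y path=0 depth=1 children=['X'] left=[] right=['D'] parent=W
Step 2 (up): focus=W path=root depth=0 children=['Y', 'D'] (at root)
Step 3 (down 0): focus=Y path=0 depth=1 children=['X'] left=[] right=['D'] parent=W
Step 4 (right): focus=D path=1 depth=1 children=['R'] left=['Y'] right=[] parent=W
Step 5 (left): focus=Y path=0 depth=1 children=['X'] left=[] right=['D'] parent=W
Step 6 (up): focus=W path=root depth=0 children=['Y', 'D'] (at root)
Step 7 (down 0): focus=Y path=0 depth=1 children=['X'] left=[] right=['D'] parent=W
Step 8 (set A): focus=A path=0 depth=1 children=['X'] left=[] right=['D'] parent=W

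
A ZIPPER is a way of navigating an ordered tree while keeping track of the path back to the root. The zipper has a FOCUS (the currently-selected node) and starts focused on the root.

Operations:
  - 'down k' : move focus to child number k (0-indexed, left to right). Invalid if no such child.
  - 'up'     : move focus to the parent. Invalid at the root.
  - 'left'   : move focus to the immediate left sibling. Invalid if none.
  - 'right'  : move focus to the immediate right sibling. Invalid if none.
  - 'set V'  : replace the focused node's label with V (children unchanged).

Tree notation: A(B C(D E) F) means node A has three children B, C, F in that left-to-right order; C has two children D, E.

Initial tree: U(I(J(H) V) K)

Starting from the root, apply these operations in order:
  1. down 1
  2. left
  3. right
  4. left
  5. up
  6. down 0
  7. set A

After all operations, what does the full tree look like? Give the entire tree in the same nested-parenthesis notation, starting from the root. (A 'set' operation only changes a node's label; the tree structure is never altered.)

Answer: U(A(J(H) V) K)

Derivation:
Step 1 (down 1): focus=K path=1 depth=1 children=[] left=['I'] right=[] parent=U
Step 2 (left): focus=I path=0 depth=1 children=['J', 'V'] left=[] right=['K'] parent=U
Step 3 (right): focus=K path=1 depth=1 children=[] left=['I'] right=[] parent=U
Step 4 (left): focus=I path=0 depth=1 children=['J', 'V'] left=[] right=['K'] parent=U
Step 5 (up): focus=U path=root depth=0 children=['I', 'K'] (at root)
Step 6 (down 0): focus=I path=0 depth=1 children=['J', 'V'] left=[] right=['K'] parent=U
Step 7 (set A): focus=A path=0 depth=1 children=['J', 'V'] left=[] right=['K'] parent=U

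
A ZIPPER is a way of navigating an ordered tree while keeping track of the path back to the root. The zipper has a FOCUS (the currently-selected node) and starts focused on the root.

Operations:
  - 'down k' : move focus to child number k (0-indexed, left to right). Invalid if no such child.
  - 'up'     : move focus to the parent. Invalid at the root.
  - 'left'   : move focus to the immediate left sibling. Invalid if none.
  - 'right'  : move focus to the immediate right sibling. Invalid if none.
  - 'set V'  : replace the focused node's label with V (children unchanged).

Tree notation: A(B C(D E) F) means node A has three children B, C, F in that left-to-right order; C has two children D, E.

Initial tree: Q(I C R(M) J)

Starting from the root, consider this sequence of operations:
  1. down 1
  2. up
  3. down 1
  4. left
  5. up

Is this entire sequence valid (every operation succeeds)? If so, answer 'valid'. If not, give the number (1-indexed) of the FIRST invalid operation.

Step 1 (down 1): focus=C path=1 depth=1 children=[] left=['I'] right=['R', 'J'] parent=Q
Step 2 (up): focus=Q path=root depth=0 children=['I', 'C', 'R', 'J'] (at root)
Step 3 (down 1): focus=C path=1 depth=1 children=[] left=['I'] right=['R', 'J'] parent=Q
Step 4 (left): focus=I path=0 depth=1 children=[] left=[] right=['C', 'R', 'J'] parent=Q
Step 5 (up): focus=Q path=root depth=0 children=['I', 'C', 'R', 'J'] (at root)

Answer: valid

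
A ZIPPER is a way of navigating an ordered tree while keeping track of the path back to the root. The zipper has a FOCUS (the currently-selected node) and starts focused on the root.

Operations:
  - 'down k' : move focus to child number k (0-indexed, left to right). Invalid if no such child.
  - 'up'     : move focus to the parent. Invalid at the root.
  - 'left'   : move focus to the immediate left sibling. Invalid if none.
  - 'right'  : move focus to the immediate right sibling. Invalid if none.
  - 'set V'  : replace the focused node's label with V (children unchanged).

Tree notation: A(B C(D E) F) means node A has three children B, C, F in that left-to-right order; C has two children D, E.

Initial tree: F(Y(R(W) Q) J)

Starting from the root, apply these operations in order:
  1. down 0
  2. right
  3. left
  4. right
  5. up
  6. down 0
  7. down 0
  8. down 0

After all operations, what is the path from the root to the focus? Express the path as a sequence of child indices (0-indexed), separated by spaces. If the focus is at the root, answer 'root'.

Answer: 0 0 0

Derivation:
Step 1 (down 0): focus=Y path=0 depth=1 children=['R', 'Q'] left=[] right=['J'] parent=F
Step 2 (right): focus=J path=1 depth=1 children=[] left=['Y'] right=[] parent=F
Step 3 (left): focus=Y path=0 depth=1 children=['R', 'Q'] left=[] right=['J'] parent=F
Step 4 (right): focus=J path=1 depth=1 children=[] left=['Y'] right=[] parent=F
Step 5 (up): focus=F path=root depth=0 children=['Y', 'J'] (at root)
Step 6 (down 0): focus=Y path=0 depth=1 children=['R', 'Q'] left=[] right=['J'] parent=F
Step 7 (down 0): focus=R path=0/0 depth=2 children=['W'] left=[] right=['Q'] parent=Y
Step 8 (down 0): focus=W path=0/0/0 depth=3 children=[] left=[] right=[] parent=R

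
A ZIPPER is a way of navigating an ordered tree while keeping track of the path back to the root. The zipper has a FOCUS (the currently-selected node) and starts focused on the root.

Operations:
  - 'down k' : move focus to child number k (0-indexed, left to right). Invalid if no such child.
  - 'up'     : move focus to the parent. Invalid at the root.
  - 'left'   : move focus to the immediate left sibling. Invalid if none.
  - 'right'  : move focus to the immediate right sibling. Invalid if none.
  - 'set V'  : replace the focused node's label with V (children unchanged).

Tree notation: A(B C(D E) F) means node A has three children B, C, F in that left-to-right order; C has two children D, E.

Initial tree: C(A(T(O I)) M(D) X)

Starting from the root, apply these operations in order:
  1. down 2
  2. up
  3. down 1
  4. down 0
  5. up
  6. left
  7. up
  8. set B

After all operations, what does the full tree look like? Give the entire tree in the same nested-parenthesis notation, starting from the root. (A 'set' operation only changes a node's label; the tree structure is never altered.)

Step 1 (down 2): focus=X path=2 depth=1 children=[] left=['A', 'M'] right=[] parent=C
Step 2 (up): focus=C path=root depth=0 children=['A', 'M', 'X'] (at root)
Step 3 (down 1): focus=M path=1 depth=1 children=['D'] left=['A'] right=['X'] parent=C
Step 4 (down 0): focus=D path=1/0 depth=2 children=[] left=[] right=[] parent=M
Step 5 (up): focus=M path=1 depth=1 children=['D'] left=['A'] right=['X'] parent=C
Step 6 (left): focus=A path=0 depth=1 children=['T'] left=[] right=['M', 'X'] parent=C
Step 7 (up): focus=C path=root depth=0 children=['A', 'M', 'X'] (at root)
Step 8 (set B): focus=B path=root depth=0 children=['A', 'M', 'X'] (at root)

Answer: B(A(T(O I)) M(D) X)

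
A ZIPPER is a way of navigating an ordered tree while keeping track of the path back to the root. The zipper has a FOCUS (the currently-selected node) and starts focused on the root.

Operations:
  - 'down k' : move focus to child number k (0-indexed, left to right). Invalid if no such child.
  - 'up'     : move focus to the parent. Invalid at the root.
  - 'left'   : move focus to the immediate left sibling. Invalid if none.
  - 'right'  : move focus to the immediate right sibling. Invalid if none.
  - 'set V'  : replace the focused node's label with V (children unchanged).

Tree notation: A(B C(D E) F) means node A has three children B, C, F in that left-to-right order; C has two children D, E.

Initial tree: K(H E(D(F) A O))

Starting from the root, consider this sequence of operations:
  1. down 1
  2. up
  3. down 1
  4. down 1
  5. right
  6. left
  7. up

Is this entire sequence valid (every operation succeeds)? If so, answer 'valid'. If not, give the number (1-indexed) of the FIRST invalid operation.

Step 1 (down 1): focus=E path=1 depth=1 children=['D', 'A', 'O'] left=['H'] right=[] parent=K
Step 2 (up): focus=K path=root depth=0 children=['H', 'E'] (at root)
Step 3 (down 1): focus=E path=1 depth=1 children=['D', 'A', 'O'] left=['H'] right=[] parent=K
Step 4 (down 1): focus=A path=1/1 depth=2 children=[] left=['D'] right=['O'] parent=E
Step 5 (right): focus=O path=1/2 depth=2 children=[] left=['D', 'A'] right=[] parent=E
Step 6 (left): focus=A path=1/1 depth=2 children=[] left=['D'] right=['O'] parent=E
Step 7 (up): focus=E path=1 depth=1 children=['D', 'A', 'O'] left=['H'] right=[] parent=K

Answer: valid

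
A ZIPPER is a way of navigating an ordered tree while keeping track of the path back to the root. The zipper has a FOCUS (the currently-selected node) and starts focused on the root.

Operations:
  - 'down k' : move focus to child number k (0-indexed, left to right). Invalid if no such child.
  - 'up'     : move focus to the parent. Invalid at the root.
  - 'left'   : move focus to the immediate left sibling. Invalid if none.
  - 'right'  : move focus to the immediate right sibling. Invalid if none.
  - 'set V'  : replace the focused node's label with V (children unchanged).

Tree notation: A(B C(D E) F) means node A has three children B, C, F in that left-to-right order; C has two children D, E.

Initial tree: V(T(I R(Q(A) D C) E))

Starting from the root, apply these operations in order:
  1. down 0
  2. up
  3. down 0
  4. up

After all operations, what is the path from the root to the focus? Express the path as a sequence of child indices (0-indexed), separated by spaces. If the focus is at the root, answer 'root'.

Answer: root

Derivation:
Step 1 (down 0): focus=T path=0 depth=1 children=['I', 'R', 'E'] left=[] right=[] parent=V
Step 2 (up): focus=V path=root depth=0 children=['T'] (at root)
Step 3 (down 0): focus=T path=0 depth=1 children=['I', 'R', 'E'] left=[] right=[] parent=V
Step 4 (up): focus=V path=root depth=0 children=['T'] (at root)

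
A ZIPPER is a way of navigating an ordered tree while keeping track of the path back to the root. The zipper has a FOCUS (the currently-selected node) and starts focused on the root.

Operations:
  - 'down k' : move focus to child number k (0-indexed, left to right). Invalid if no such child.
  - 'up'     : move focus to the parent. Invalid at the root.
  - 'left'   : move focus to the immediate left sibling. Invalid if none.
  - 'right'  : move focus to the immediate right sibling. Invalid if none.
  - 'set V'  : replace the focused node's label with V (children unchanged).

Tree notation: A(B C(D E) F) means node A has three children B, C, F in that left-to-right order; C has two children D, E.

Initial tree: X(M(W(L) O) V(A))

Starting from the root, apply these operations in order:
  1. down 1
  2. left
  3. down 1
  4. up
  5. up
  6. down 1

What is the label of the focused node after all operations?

Step 1 (down 1): focus=V path=1 depth=1 children=['A'] left=['M'] right=[] parent=X
Step 2 (left): focus=M path=0 depth=1 children=['W', 'O'] left=[] right=['V'] parent=X
Step 3 (down 1): focus=O path=0/1 depth=2 children=[] left=['W'] right=[] parent=M
Step 4 (up): focus=M path=0 depth=1 children=['W', 'O'] left=[] right=['V'] parent=X
Step 5 (up): focus=X path=root depth=0 children=['M', 'V'] (at root)
Step 6 (down 1): focus=V path=1 depth=1 children=['A'] left=['M'] right=[] parent=X

Answer: V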